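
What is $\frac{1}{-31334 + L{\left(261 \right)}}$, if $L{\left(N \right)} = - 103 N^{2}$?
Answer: $- \frac{1}{7047797} \approx -1.4189 \cdot 10^{-7}$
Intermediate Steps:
$\frac{1}{-31334 + L{\left(261 \right)}} = \frac{1}{-31334 - 103 \cdot 261^{2}} = \frac{1}{-31334 - 7016463} = \frac{1}{-7047797} = - \frac{1}{7047797}$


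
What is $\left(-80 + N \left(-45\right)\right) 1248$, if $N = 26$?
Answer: $-1560000$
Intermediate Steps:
$\left(-80 + N \left(-45\right)\right) 1248 = \left(-80 + 26 \left(-45\right)\right) 1248 = \left(-80 - 1170\right) 1248 = \left(-1250\right) 1248 = -1560000$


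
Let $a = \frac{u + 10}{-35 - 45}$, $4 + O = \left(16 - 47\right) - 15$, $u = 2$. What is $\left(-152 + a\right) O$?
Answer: $\frac{15215}{2} \approx 7607.5$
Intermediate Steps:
$O = -50$ ($O = -4 + \left(\left(16 - 47\right) - 15\right) = -4 - 46 = -50$)
$a = - \frac{3}{20}$ ($a = \frac{2 + 10}{-35 - 45} = \frac{12}{-80} = 12 \left(- \frac{1}{80}\right) = - \frac{3}{20} \approx -0.15$)
$\left(-152 + a\right) O = \left(-152 - \frac{3}{20}\right) \left(-50\right) = \left(- \frac{3043}{20}\right) \left(-50\right) = \frac{15215}{2}$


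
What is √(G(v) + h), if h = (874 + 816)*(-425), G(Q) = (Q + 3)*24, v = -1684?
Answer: I*√758594 ≈ 870.97*I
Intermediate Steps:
G(Q) = 72 + 24*Q (G(Q) = (3 + Q)*24 = 72 + 24*Q)
h = -718250 (h = 1690*(-425) = -718250)
√(G(v) + h) = √((72 + 24*(-1684)) - 718250) = √((72 - 40416) - 718250) = √(-40344 - 718250) = √(-758594) = I*√758594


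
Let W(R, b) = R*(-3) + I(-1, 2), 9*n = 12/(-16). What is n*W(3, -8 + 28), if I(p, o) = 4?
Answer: 5/12 ≈ 0.41667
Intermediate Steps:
n = -1/12 (n = (12/(-16))/9 = (12*(-1/16))/9 = (1/9)*(-3/4) = -1/12 ≈ -0.083333)
W(R, b) = 4 - 3*R (W(R, b) = R*(-3) + 4 = -3*R + 4 = 4 - 3*R)
n*W(3, -8 + 28) = -(4 - 3*3)/12 = -(4 - 9)/12 = -1/12*(-5) = 5/12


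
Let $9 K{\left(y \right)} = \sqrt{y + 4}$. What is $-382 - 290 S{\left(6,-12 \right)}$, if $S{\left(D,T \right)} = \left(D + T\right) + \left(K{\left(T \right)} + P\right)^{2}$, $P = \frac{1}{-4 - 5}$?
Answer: $\frac{112028}{81} + \frac{1160 i \sqrt{2}}{81} \approx 1383.1 + 20.253 i$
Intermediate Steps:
$K{\left(y \right)} = \frac{\sqrt{4 + y}}{9}$ ($K{\left(y \right)} = \frac{\sqrt{y + 4}}{9} = \frac{\sqrt{4 + y}}{9}$)
$P = - \frac{1}{9}$ ($P = \frac{1}{-9} = - \frac{1}{9} \approx -0.11111$)
$S{\left(D,T \right)} = D + T + \left(- \frac{1}{9} + \frac{\sqrt{4 + T}}{9}\right)^{2}$ ($S{\left(D,T \right)} = \left(D + T\right) + \left(\frac{\sqrt{4 + T}}{9} - \frac{1}{9}\right)^{2} = \left(D + T\right) + \left(- \frac{1}{9} + \frac{\sqrt{4 + T}}{9}\right)^{2} = D + T + \left(- \frac{1}{9} + \frac{\sqrt{4 + T}}{9}\right)^{2}$)
$-382 - 290 S{\left(6,-12 \right)} = -382 - 290 \left(6 - 12 + \frac{\left(-1 + \sqrt{4 - 12}\right)^{2}}{81}\right) = -382 - 290 \left(6 - 12 + \frac{\left(-1 + \sqrt{-8}\right)^{2}}{81}\right) = -382 - 290 \left(6 - 12 + \frac{\left(-1 + 2 i \sqrt{2}\right)^{2}}{81}\right) = -382 - 290 \left(-6 + \frac{\left(-1 + 2 i \sqrt{2}\right)^{2}}{81}\right) = -382 + \left(1740 - \frac{290 \left(-1 + 2 i \sqrt{2}\right)^{2}}{81}\right) = 1358 - \frac{290 \left(-1 + 2 i \sqrt{2}\right)^{2}}{81}$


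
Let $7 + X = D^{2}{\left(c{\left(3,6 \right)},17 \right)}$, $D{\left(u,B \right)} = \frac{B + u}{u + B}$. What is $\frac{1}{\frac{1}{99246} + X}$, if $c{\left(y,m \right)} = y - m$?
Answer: $- \frac{99246}{595475} \approx -0.16667$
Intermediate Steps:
$D{\left(u,B \right)} = 1$ ($D{\left(u,B \right)} = \frac{B + u}{B + u} = 1$)
$X = -6$ ($X = -7 + 1^{2} = -7 + 1 = -6$)
$\frac{1}{\frac{1}{99246} + X} = \frac{1}{\frac{1}{99246} - 6} = \frac{1}{- \frac{595475}{99246}} = - \frac{99246}{595475}$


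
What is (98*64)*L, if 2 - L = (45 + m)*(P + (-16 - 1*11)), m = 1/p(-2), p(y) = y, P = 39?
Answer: -3336704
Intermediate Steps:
m = -1/2 (m = 1/(-2) = -1/2 ≈ -0.50000)
L = -532 (L = 2 - (45 - 1/2)*(39 + (-16 - 1*11)) = 2 - 89*(39 + (-16 - 11))/2 = 2 - 89*(39 - 27)/2 = 2 - 89*12/2 = 2 - 1*534 = 2 - 534 = -532)
(98*64)*L = (98*64)*(-532) = 6272*(-532) = -3336704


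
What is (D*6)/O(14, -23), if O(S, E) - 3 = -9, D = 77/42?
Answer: -11/6 ≈ -1.8333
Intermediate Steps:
D = 11/6 (D = 77*(1/42) = 11/6 ≈ 1.8333)
O(S, E) = -6 (O(S, E) = 3 - 9 = -6)
(D*6)/O(14, -23) = ((11/6)*6)/(-6) = 11*(-1/6) = -11/6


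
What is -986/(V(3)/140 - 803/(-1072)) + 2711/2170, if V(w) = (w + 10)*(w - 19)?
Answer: 80353471729/59976630 ≈ 1339.7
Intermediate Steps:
V(w) = (-19 + w)*(10 + w) (V(w) = (10 + w)*(-19 + w) = (-19 + w)*(10 + w))
-986/(V(3)/140 - 803/(-1072)) + 2711/2170 = -986/((-190 + 3² - 9*3)/140 - 803/(-1072)) + 2711/2170 = -986/((-190 + 9 - 27)*(1/140) - 803*(-1/1072)) + 2711*(1/2170) = -986/(-208*1/140 + 803/1072) + 2711/2170 = -986/(-52/35 + 803/1072) + 2711/2170 = -986/(-27639/37520) + 2711/2170 = -986*(-37520/27639) + 2711/2170 = 36994720/27639 + 2711/2170 = 80353471729/59976630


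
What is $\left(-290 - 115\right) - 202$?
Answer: $-607$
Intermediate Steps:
$\left(-290 - 115\right) - 202 = -405 - 202 = -607$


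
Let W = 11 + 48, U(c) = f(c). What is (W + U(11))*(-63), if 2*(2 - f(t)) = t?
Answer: -6993/2 ≈ -3496.5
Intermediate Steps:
f(t) = 2 - t/2
U(c) = 2 - c/2
W = 59
(W + U(11))*(-63) = (59 + (2 - ½*11))*(-63) = (59 + (2 - 11/2))*(-63) = (59 - 7/2)*(-63) = (111/2)*(-63) = -6993/2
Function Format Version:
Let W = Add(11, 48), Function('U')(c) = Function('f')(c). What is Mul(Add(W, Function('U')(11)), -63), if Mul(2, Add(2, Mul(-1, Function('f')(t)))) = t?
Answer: Rational(-6993, 2) ≈ -3496.5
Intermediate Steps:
Function('f')(t) = Add(2, Mul(Rational(-1, 2), t))
Function('U')(c) = Add(2, Mul(Rational(-1, 2), c))
W = 59
Mul(Add(W, Function('U')(11)), -63) = Mul(Add(59, Add(2, Mul(Rational(-1, 2), 11))), -63) = Mul(Add(59, Add(2, Rational(-11, 2))), -63) = Mul(Add(59, Rational(-7, 2)), -63) = Mul(Rational(111, 2), -63) = Rational(-6993, 2)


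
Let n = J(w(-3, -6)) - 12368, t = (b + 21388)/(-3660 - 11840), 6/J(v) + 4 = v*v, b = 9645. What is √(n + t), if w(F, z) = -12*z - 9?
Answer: I*√18688717197668635/1229150 ≈ 111.22*I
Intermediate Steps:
w(F, z) = -9 - 12*z
J(v) = 6/(-4 + v²) (J(v) = 6/(-4 + v*v) = 6/(-4 + v²))
t = -31033/15500 (t = (9645 + 21388)/(-3660 - 11840) = 31033/(-15500) = 31033*(-1/15500) = -31033/15500 ≈ -2.0021)
n = -49039114/3965 (n = 6/(-4 + (-9 - 12*(-6))²) - 12368 = 6/(-4 + (-9 + 72)²) - 12368 = 6/(-4 + 63²) - 12368 = 6/(-4 + 3969) - 12368 = 6/3965 - 12368 = -49039114/3965 ≈ -12368.)
√(n + t) = √(-49039114/3965 - 31033/15500) = √(-152045862569/12291500) = I*√18688717197668635/1229150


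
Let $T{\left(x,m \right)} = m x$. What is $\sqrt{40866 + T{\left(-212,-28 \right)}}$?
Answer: $\sqrt{46802} \approx 216.34$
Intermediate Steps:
$\sqrt{40866 + T{\left(-212,-28 \right)}} = \sqrt{40866 - -5936} = \sqrt{40866 + 5936} = \sqrt{46802}$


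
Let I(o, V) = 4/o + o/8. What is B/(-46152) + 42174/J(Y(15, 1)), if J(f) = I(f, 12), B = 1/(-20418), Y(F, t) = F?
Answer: 4769026823911937/242179204752 ≈ 19692.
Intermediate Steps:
B = -1/20418 ≈ -4.8976e-5
I(o, V) = 4/o + o/8 (I(o, V) = 4/o + o*(⅛) = 4/o + o/8)
J(f) = 4/f + f/8
B/(-46152) + 42174/J(Y(15, 1)) = -1/20418/(-46152) + 42174/(4/15 + (⅛)*15) = -1/20418*(-1/46152) + 42174/(4*(1/15) + 15/8) = 1/942331536 + 42174/(4/15 + 15/8) = 1/942331536 + 42174/(257/120) = 1/942331536 + 42174*(120/257) = 1/942331536 + 5060880/257 = 4769026823911937/242179204752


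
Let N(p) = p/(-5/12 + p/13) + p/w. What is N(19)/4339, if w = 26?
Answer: 80161/18388682 ≈ 0.0043593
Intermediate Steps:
N(p) = p/26 + p/(-5/12 + p/13) (N(p) = p/(-5/12 + p/13) + p/26 = p/26 + p/(-5/12 + p/13))
N(19)/4339 = ((1/26)*19*(3991 + 12*19)/(-65 + 12*19))/4339 = ((1/26)*19*(3991 + 228)/(-65 + 228))*(1/4339) = ((1/26)*19*4219/163)*(1/4339) = ((1/26)*19*(1/163)*4219)*(1/4339) = (80161/4238)*(1/4339) = 80161/18388682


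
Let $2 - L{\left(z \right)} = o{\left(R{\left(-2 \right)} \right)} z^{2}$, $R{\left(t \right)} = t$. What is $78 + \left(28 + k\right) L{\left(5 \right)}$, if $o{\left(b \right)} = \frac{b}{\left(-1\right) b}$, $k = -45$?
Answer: $-381$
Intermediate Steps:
$o{\left(b \right)} = -1$ ($o{\left(b \right)} = b \left(- \frac{1}{b}\right) = -1$)
$L{\left(z \right)} = 2 + z^{2}$ ($L{\left(z \right)} = 2 - - z^{2} = 2 + z^{2}$)
$78 + \left(28 + k\right) L{\left(5 \right)} = 78 + \left(28 - 45\right) \left(2 + 5^{2}\right) = 78 - 17 \left(2 + 25\right) = 78 - 459 = -381$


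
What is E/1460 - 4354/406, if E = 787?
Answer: -431237/42340 ≈ -10.185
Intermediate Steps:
E/1460 - 4354/406 = 787/1460 - 4354/406 = 787*(1/1460) - 4354*1/406 = 787/1460 - 311/29 = -431237/42340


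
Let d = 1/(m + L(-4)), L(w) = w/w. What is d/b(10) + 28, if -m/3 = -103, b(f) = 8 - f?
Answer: 17359/620 ≈ 27.998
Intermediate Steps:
m = 309 (m = -3*(-103) = 309)
L(w) = 1
d = 1/310 (d = 1/(309 + 1) = 1/310 ≈ 0.0032258)
d/b(10) + 28 = 1/(310*(8 - 1*10)) + 28 = 1/(310*(8 - 10)) + 28 = (1/310)/(-2) + 28 = (1/310)*(-1/2) + 28 = -1/620 + 28 = 17359/620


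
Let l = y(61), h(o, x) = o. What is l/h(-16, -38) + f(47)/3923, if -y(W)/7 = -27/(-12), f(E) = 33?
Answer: 249261/251072 ≈ 0.99279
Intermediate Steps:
y(W) = -63/4 (y(W) = -(-189)/(-12) = -(-189)*(-1)/12 = -7*9/4 = -63/4)
l = -63/4 ≈ -15.750
l/h(-16, -38) + f(47)/3923 = -63/4/(-16) + 33/3923 = -63/4*(-1/16) + 33*(1/3923) = 63/64 + 33/3923 = 249261/251072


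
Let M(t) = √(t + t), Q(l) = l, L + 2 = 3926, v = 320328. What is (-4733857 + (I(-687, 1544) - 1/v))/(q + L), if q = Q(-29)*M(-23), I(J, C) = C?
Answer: -165232267094485/137353638876 - 43960878401285*I*√46/4944730999536 ≈ -1203.0 - 60.298*I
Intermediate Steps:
L = 3924 (L = -2 + 3926 = 3924)
M(t) = √2*√t (M(t) = √(2*t) = √2*√t)
q = -29*I*√46 (q = -29*√2*√(-23) = -29*√2*I*√23 = -29*I*√46 ≈ -196.69*I)
(-4733857 + (I(-687, 1544) - 1/v))/(q + L) = (-4733857 + (1544 - 1/320328))/(-29*I*√46 + 3924) = (-4733857 + (1544 - 1*1/320328))/(3924 - 29*I*√46) = (-4733857 + (1544 - 1/320328))/(3924 - 29*I*√46) = (-4733857 + 494586431/320328)/(3924 - 29*I*√46) = -1515892358665/(320328*(3924 - 29*I*√46))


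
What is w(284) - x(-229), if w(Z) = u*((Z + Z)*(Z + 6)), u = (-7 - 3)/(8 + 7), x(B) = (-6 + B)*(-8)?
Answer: -335080/3 ≈ -1.1169e+5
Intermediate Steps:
x(B) = 48 - 8*B
u = -⅔ (u = -10/15 = -10*1/15 = -⅔ ≈ -0.66667)
w(Z) = -4*Z*(6 + Z)/3 (w(Z) = -2*(Z + Z)*(Z + 6)/3 = -2*2*Z*(6 + Z)/3 = -4*Z*(6 + Z)/3)
w(284) - x(-229) = -4/3*284*(6 + 284) - (48 - 8*(-229)) = -4/3*284*290 - (48 + 1832) = -329440/3 - 1*1880 = -329440/3 - 1880 = -335080/3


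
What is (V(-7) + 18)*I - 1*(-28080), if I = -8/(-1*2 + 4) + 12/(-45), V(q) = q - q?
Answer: 140016/5 ≈ 28003.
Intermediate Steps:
V(q) = 0
I = -64/15 (I = -8/(-2 + 4) + 12*(-1/45) = -8/2 - 4/15 = -8*1/2 - 4/15 = -4 - 4/15 = -64/15 ≈ -4.2667)
(V(-7) + 18)*I - 1*(-28080) = (0 + 18)*(-64/15) - 1*(-28080) = 18*(-64/15) + 28080 = -384/5 + 28080 = 140016/5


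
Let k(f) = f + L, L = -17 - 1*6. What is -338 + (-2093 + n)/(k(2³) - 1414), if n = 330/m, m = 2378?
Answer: -571800966/1699081 ≈ -336.54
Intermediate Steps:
L = -23 (L = -17 - 6 = -23)
n = 165/1189 (n = 330/2378 = 330*(1/2378) = 165/1189 ≈ 0.13877)
k(f) = -23 + f (k(f) = f - 23 = -23 + f)
-338 + (-2093 + n)/(k(2³) - 1414) = -338 + (-2093 + 165/1189)/((-23 + 2³) - 1414) = -338 - 2488412/(1189*((-23 + 8) - 1414)) = -338 - 2488412/(1189*(-15 - 1414)) = -338 - 2488412/1189/(-1429) = -338 - 2488412/1189*(-1/1429) = -338 + 2488412/1699081 = -571800966/1699081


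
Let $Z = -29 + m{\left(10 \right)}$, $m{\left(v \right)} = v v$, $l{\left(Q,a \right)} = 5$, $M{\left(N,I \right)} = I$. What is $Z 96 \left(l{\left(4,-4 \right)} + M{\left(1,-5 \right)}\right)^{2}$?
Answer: $0$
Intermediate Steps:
$m{\left(v \right)} = v^{2}$
$Z = 71$ ($Z = -29 + 10^{2} = -29 + 100 = 71$)
$Z 96 \left(l{\left(4,-4 \right)} + M{\left(1,-5 \right)}\right)^{2} = 71 \cdot 96 \left(5 - 5\right)^{2} = 6816 \cdot 0^{2} = 6816 \cdot 0 = 0$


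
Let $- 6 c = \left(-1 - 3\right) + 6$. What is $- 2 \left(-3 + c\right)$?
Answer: $\frac{20}{3} \approx 6.6667$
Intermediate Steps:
$c = - \frac{1}{3}$ ($c = - \frac{\left(-1 - 3\right) + 6}{6} = - \frac{-4 + 6}{6} = \left(- \frac{1}{6}\right) 2 = - \frac{1}{3} \approx -0.33333$)
$- 2 \left(-3 + c\right) = - 2 \left(-3 - \frac{1}{3}\right) = \left(-2\right) \left(- \frac{10}{3}\right) = \frac{20}{3}$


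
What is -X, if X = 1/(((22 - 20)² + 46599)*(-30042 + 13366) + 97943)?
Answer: 1/777053685 ≈ 1.2869e-9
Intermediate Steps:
X = -1/777053685 (X = 1/((2² + 46599)*(-16676) + 97943) = 1/((4 + 46599)*(-16676) + 97943) = 1/(46603*(-16676) + 97943) = 1/(-777151628 + 97943) = 1/(-777053685) = -1/777053685 ≈ -1.2869e-9)
-X = -1*(-1/777053685) = 1/777053685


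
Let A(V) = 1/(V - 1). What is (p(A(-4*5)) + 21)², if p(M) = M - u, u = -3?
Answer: 253009/441 ≈ 573.72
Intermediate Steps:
A(V) = 1/(-1 + V)
p(M) = 3 + M (p(M) = M - 1*(-3) = M + 3 = 3 + M)
(p(A(-4*5)) + 21)² = ((3 + 1/(-1 - 4*5)) + 21)² = ((3 + 1/(-1 - 20)) + 21)² = ((3 + 1/(-21)) + 21)² = ((3 - 1/21) + 21)² = (62/21 + 21)² = (503/21)² = 253009/441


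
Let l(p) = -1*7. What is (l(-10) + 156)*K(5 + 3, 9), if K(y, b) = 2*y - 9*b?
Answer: -9685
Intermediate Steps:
K(y, b) = -9*b + 2*y
l(p) = -7
(l(-10) + 156)*K(5 + 3, 9) = (-7 + 156)*(-9*9 + 2*(5 + 3)) = 149*(-81 + 2*8) = 149*(-81 + 16) = 149*(-65) = -9685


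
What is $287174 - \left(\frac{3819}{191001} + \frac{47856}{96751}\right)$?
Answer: $\frac{1768944421356583}{6159845917} \approx 2.8717 \cdot 10^{5}$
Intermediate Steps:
$287174 - \left(\frac{3819}{191001} + \frac{47856}{96751}\right) = 287174 - \left(3819 \cdot \frac{1}{191001} + 47856 \cdot \frac{1}{96751}\right) = 287174 - \left(\frac{1273}{63667} + \frac{47856}{96751}\right) = 287174 - \frac{3170011975}{6159845917} = \frac{1768944421356583}{6159845917}$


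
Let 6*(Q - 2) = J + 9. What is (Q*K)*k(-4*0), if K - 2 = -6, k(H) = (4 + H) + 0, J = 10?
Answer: -248/3 ≈ -82.667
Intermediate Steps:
k(H) = 4 + H
K = -4 (K = 2 - 6 = -4)
Q = 31/6 (Q = 2 + (10 + 9)/6 = 2 + (⅙)*19 = 2 + 19/6 = 31/6 ≈ 5.1667)
(Q*K)*k(-4*0) = ((31/6)*(-4))*(4 - 4*0) = -62*(4 + 0)/3 = -62/3*4 = -248/3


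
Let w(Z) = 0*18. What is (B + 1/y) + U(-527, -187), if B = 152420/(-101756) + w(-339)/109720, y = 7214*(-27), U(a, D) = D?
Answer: -933999101483/4954957542 ≈ -188.50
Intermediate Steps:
y = -194778
w(Z) = 0
B = -38105/25439 (B = 152420/(-101756) + 0/109720 = 152420*(-1/101756) + 0*(1/109720) = -38105/25439 + 0 = -38105/25439 ≈ -1.4979)
(B + 1/y) + U(-527, -187) = (-38105/25439 + 1/(-194778)) - 187 = (-38105/25439 - 1/194778) - 187 = -7422041129/4954957542 - 187 = -933999101483/4954957542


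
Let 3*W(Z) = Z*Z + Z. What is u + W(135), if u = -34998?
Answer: -28878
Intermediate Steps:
W(Z) = Z/3 + Z²/3 (W(Z) = (Z*Z + Z)/3 = (Z² + Z)/3 = (Z + Z²)/3 = Z/3 + Z²/3)
u + W(135) = -34998 + (⅓)*135*(1 + 135) = -34998 + (⅓)*135*136 = -34998 + 6120 = -28878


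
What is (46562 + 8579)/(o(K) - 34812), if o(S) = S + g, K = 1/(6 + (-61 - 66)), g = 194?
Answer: -6672061/4188779 ≈ -1.5928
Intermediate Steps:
K = -1/121 (K = 1/(6 - 127) = 1/(-121) = -1/121 ≈ -0.0082645)
o(S) = 194 + S (o(S) = S + 194 = 194 + S)
(46562 + 8579)/(o(K) - 34812) = (46562 + 8579)/((194 - 1/121) - 34812) = 55141/(23473/121 - 34812) = 55141/(-4188779/121) = 55141*(-121/4188779) = -6672061/4188779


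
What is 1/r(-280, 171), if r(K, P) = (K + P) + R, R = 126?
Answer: 1/17 ≈ 0.058824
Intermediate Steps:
r(K, P) = 126 + K + P (r(K, P) = (K + P) + 126 = 126 + K + P)
1/r(-280, 171) = 1/(126 - 280 + 171) = 1/17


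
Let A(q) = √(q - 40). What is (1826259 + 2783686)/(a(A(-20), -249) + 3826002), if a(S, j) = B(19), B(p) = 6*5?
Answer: 4609945/3826032 ≈ 1.2049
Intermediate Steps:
A(q) = √(-40 + q)
B(p) = 30
a(S, j) = 30
(1826259 + 2783686)/(a(A(-20), -249) + 3826002) = (1826259 + 2783686)/(30 + 3826002) = 4609945/3826032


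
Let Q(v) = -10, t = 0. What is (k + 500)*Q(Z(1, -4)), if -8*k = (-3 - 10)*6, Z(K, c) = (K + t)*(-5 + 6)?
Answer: -10195/2 ≈ -5097.5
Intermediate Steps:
Z(K, c) = K (Z(K, c) = (K + 0)*(-5 + 6) = K*1 = K)
k = 39/4 (k = -(-3 - 10)*6/8 = -(-13)*6/8 = -⅛*(-78) = 39/4 ≈ 9.7500)
(k + 500)*Q(Z(1, -4)) = (39/4 + 500)*(-10) = (2039/4)*(-10) = -10195/2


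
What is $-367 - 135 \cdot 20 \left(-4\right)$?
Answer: $10433$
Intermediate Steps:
$-367 - 135 \cdot 20 \left(-4\right) = -367 - -10800 = -367 + 10800 = 10433$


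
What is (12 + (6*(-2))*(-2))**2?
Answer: 1296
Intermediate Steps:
(12 + (6*(-2))*(-2))**2 = (12 - 12*(-2))**2 = (12 + 24)**2 = 36**2 = 1296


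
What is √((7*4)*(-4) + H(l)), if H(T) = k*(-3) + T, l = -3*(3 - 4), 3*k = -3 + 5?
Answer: I*√111 ≈ 10.536*I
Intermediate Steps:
k = ⅔ (k = (-3 + 5)/3 = (⅓)*2 = ⅔ ≈ 0.66667)
l = 3 (l = -3*(-1) = 3)
H(T) = -2 + T (H(T) = (⅔)*(-3) + T = -2 + T)
√((7*4)*(-4) + H(l)) = √((7*4)*(-4) + (-2 + 3)) = √(28*(-4) + 1) = √(-112 + 1) = √(-111) = I*√111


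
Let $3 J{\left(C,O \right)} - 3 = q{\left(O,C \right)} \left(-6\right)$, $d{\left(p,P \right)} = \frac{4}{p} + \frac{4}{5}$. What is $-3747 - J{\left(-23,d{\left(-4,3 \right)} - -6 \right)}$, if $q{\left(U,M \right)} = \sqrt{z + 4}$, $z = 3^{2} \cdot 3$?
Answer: $-3748 + 2 \sqrt{31} \approx -3736.9$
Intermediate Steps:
$z = 27$ ($z = 9 \cdot 3 = 27$)
$q{\left(U,M \right)} = \sqrt{31}$ ($q{\left(U,M \right)} = \sqrt{27 + 4} = \sqrt{31}$)
$d{\left(p,P \right)} = \frac{4}{5} + \frac{4}{p}$ ($d{\left(p,P \right)} = \frac{4}{p} + 4 \cdot \frac{1}{5} = \frac{4}{p} + \frac{4}{5} = \frac{4}{5} + \frac{4}{p}$)
$J{\left(C,O \right)} = 1 - 2 \sqrt{31}$ ($J{\left(C,O \right)} = 1 + \frac{\sqrt{31} \left(-6\right)}{3} = 1 + \frac{\left(-6\right) \sqrt{31}}{3} = 1 - 2 \sqrt{31}$)
$-3747 - J{\left(-23,d{\left(-4,3 \right)} - -6 \right)} = -3747 - \left(1 - 2 \sqrt{31}\right) = -3748 + 2 \sqrt{31}$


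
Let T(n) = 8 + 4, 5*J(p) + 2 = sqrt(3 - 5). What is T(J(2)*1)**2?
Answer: 144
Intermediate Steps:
J(p) = -2/5 + I*sqrt(2)/5 (J(p) = -2/5 + sqrt(3 - 5)/5 = -2/5 + sqrt(-2)/5 = -2/5 + (I*sqrt(2))/5 = -2/5 + I*sqrt(2)/5)
T(n) = 12
T(J(2)*1)**2 = 12**2 = 144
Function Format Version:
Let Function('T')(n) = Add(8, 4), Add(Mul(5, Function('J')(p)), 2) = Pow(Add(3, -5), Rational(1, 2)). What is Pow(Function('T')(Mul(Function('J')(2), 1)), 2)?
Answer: 144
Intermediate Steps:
Function('J')(p) = Add(Rational(-2, 5), Mul(Rational(1, 5), I, Pow(2, Rational(1, 2)))) (Function('J')(p) = Add(Rational(-2, 5), Mul(Rational(1, 5), Pow(Add(3, -5), Rational(1, 2)))) = Add(Rational(-2, 5), Mul(Rational(1, 5), Pow(-2, Rational(1, 2)))) = Add(Rational(-2, 5), Mul(Rational(1, 5), Mul(I, Pow(2, Rational(1, 2))))) = Add(Rational(-2, 5), Mul(Rational(1, 5), I, Pow(2, Rational(1, 2)))))
Function('T')(n) = 12
Pow(Function('T')(Mul(Function('J')(2), 1)), 2) = Pow(12, 2) = 144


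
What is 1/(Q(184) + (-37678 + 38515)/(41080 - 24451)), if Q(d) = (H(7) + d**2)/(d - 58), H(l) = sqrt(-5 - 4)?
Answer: 131092333642116/35230900612401085 - 11613992922*I/35230900612401085 ≈ 0.0037209 - 3.2965e-7*I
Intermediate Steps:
H(l) = 3*I (H(l) = sqrt(-9) = 3*I)
Q(d) = (d**2 + 3*I)/(-58 + d) (Q(d) = (3*I + d**2)/(d - 58) = (d**2 + 3*I)/(-58 + d))
1/(Q(184) + (-37678 + 38515)/(41080 - 24451)) = 1/((184**2 + 3*I)/(-58 + 184) + (-37678 + 38515)/(41080 - 24451)) = 1/((33856 + 3*I)/126 + 837/16629) = 1/((33856 + 3*I)/126 + 837*(1/16629)) = 1/((16928/63 + I/42) + 279/5543) = 1/(93849481/349209 + I/42) = 487787702724*(93849481/349209 - I/42)/35230900612401085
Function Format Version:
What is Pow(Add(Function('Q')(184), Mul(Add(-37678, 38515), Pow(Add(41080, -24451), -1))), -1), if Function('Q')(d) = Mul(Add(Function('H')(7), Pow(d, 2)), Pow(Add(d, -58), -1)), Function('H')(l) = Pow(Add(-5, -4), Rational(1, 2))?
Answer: Add(Rational(131092333642116, 35230900612401085), Mul(Rational(-11613992922, 35230900612401085), I)) ≈ Add(0.0037209, Mul(-3.2965e-7, I))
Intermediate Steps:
Function('H')(l) = Mul(3, I) (Function('H')(l) = Pow(-9, Rational(1, 2)) = Mul(3, I))
Function('Q')(d) = Mul(Pow(Add(-58, d), -1), Add(Pow(d, 2), Mul(3, I))) (Function('Q')(d) = Mul(Add(Mul(3, I), Pow(d, 2)), Pow(Add(d, -58), -1)) = Mul(Add(Pow(d, 2), Mul(3, I)), Pow(Add(-58, d), -1)) = Mul(Pow(Add(-58, d), -1), Add(Pow(d, 2), Mul(3, I))))
Pow(Add(Function('Q')(184), Mul(Add(-37678, 38515), Pow(Add(41080, -24451), -1))), -1) = Pow(Add(Mul(Pow(Add(-58, 184), -1), Add(Pow(184, 2), Mul(3, I))), Mul(Add(-37678, 38515), Pow(Add(41080, -24451), -1))), -1) = Pow(Add(Mul(Pow(126, -1), Add(33856, Mul(3, I))), Mul(837, Pow(16629, -1))), -1) = Pow(Add(Mul(Rational(1, 126), Add(33856, Mul(3, I))), Mul(837, Rational(1, 16629))), -1) = Pow(Add(Add(Rational(16928, 63), Mul(Rational(1, 42), I)), Rational(279, 5543)), -1) = Pow(Add(Rational(93849481, 349209), Mul(Rational(1, 42), I)), -1) = Mul(Rational(487787702724, 35230900612401085), Add(Rational(93849481, 349209), Mul(Rational(-1, 42), I)))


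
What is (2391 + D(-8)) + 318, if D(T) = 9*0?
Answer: 2709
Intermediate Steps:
D(T) = 0
(2391 + D(-8)) + 318 = (2391 + 0) + 318 = 2391 + 318 = 2709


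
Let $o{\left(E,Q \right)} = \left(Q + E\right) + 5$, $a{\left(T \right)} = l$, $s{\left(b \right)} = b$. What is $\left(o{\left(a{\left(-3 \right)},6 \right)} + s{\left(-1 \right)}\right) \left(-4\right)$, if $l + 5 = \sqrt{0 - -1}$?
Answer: $-24$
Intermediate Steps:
$l = -4$ ($l = -5 + \sqrt{0 - -1} = -5 + \sqrt{0 + \left(-2 + 3\right)} = -5 + \sqrt{0 + 1} = -5 + \sqrt{1} = -5 + 1 = -4$)
$a{\left(T \right)} = -4$
$o{\left(E,Q \right)} = 5 + E + Q$ ($o{\left(E,Q \right)} = \left(E + Q\right) + 5 = 5 + E + Q$)
$\left(o{\left(a{\left(-3 \right)},6 \right)} + s{\left(-1 \right)}\right) \left(-4\right) = \left(\left(5 - 4 + 6\right) - 1\right) \left(-4\right) = \left(7 - 1\right) \left(-4\right) = 6 \left(-4\right) = -24$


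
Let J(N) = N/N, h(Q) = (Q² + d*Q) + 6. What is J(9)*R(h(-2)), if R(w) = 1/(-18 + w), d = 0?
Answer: -⅛ ≈ -0.12500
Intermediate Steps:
h(Q) = 6 + Q² (h(Q) = (Q² + 0*Q) + 6 = (Q² + 0) + 6 = Q² + 6 = 6 + Q²)
J(N) = 1
J(9)*R(h(-2)) = 1/(-18 + (6 + (-2)²)) = 1/(-18 + (6 + 4)) = 1/(-18 + 10) = 1/(-8) = 1*(-⅛) = -⅛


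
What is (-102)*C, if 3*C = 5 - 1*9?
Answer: 136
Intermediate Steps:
C = -4/3 (C = (5 - 1*9)/3 = (5 - 9)/3 = (1/3)*(-4) = -4/3 ≈ -1.3333)
(-102)*C = -102*(-4/3) = 136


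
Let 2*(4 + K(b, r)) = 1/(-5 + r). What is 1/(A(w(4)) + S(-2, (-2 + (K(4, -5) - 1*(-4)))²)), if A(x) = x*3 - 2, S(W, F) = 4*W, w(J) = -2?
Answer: -1/16 ≈ -0.062500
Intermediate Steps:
K(b, r) = -4 + 1/(2*(-5 + r))
A(x) = -2 + 3*x (A(x) = 3*x - 2 = -2 + 3*x)
1/(A(w(4)) + S(-2, (-2 + (K(4, -5) - 1*(-4)))²)) = 1/((-2 + 3*(-2)) + 4*(-2)) = 1/((-2 - 6) - 8) = 1/(-8 - 8) = 1/(-16) = -1/16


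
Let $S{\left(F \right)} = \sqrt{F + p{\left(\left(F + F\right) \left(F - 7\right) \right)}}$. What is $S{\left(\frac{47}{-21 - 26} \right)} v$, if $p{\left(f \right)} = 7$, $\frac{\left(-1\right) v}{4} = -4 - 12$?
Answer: $64 \sqrt{6} \approx 156.77$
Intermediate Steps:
$v = 64$ ($v = - 4 \left(-4 - 12\right) = \left(-4\right) \left(-16\right) = 64$)
$S{\left(F \right)} = \sqrt{7 + F}$ ($S{\left(F \right)} = \sqrt{F + 7} = \sqrt{7 + F}$)
$S{\left(\frac{47}{-21 - 26} \right)} v = \sqrt{7 + \frac{47}{-21 - 26}} \cdot 64 = \sqrt{7 + \frac{47}{-47}} \cdot 64 = \sqrt{7 + 47 \left(- \frac{1}{47}\right)} 64 = \sqrt{7 - 1} \cdot 64 = \sqrt{6} \cdot 64 = 64 \sqrt{6}$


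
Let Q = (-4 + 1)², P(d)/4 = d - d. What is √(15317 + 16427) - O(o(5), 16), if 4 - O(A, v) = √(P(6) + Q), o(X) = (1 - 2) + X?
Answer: -1 + 32*√31 ≈ 177.17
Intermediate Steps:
P(d) = 0 (P(d) = 4*(d - d) = 4*0 = 0)
Q = 9 (Q = (-3)² = 9)
o(X) = -1 + X
O(A, v) = 1 (O(A, v) = 4 - √(0 + 9) = 4 - √9 = 4 - 1*3 = 4 - 3 = 1)
√(15317 + 16427) - O(o(5), 16) = √(15317 + 16427) - 1*1 = √31744 - 1 = 32*√31 - 1 = -1 + 32*√31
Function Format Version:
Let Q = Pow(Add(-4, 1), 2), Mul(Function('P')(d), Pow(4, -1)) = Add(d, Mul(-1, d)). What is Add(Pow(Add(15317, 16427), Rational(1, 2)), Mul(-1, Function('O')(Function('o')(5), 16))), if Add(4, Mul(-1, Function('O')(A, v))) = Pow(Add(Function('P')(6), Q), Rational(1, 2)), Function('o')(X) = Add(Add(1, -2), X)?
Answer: Add(-1, Mul(32, Pow(31, Rational(1, 2)))) ≈ 177.17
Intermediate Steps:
Function('P')(d) = 0 (Function('P')(d) = Mul(4, Add(d, Mul(-1, d))) = Mul(4, 0) = 0)
Q = 9 (Q = Pow(-3, 2) = 9)
Function('o')(X) = Add(-1, X)
Function('O')(A, v) = 1 (Function('O')(A, v) = Add(4, Mul(-1, Pow(Add(0, 9), Rational(1, 2)))) = Add(4, Mul(-1, Pow(9, Rational(1, 2)))) = Add(4, Mul(-1, 3)) = Add(4, -3) = 1)
Add(Pow(Add(15317, 16427), Rational(1, 2)), Mul(-1, Function('O')(Function('o')(5), 16))) = Add(Pow(Add(15317, 16427), Rational(1, 2)), Mul(-1, 1)) = Add(Pow(31744, Rational(1, 2)), -1) = Add(Mul(32, Pow(31, Rational(1, 2))), -1) = Add(-1, Mul(32, Pow(31, Rational(1, 2))))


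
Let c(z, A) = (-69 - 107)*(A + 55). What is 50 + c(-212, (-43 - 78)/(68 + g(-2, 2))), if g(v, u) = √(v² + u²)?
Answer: -5375494/577 - 5324*√2/577 ≈ -9329.3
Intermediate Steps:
g(v, u) = √(u² + v²)
c(z, A) = -9680 - 176*A (c(z, A) = -176*(55 + A) = -9680 - 176*A)
50 + c(-212, (-43 - 78)/(68 + g(-2, 2))) = 50 + (-9680 - 176*(-43 - 78)/(68 + √(2² + (-2)²))) = 50 + (-9680 - (-21296)/(68 + √(4 + 4))) = 50 + (-9680 - (-21296)/(68 + √8)) = 50 + (-9680 - (-21296)/(68 + 2*√2)) = 50 + (-9680 + 21296/(68 + 2*√2)) = -9630 + 21296/(68 + 2*√2)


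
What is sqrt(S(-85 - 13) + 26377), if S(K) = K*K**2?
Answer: I*sqrt(914815) ≈ 956.46*I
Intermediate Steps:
S(K) = K**3
sqrt(S(-85 - 13) + 26377) = sqrt((-85 - 13)**3 + 26377) = sqrt((-98)**3 + 26377) = sqrt(-941192 + 26377) = sqrt(-914815) = I*sqrt(914815)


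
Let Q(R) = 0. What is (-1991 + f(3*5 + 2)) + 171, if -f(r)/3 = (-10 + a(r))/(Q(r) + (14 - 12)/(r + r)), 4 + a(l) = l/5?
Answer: -6397/5 ≈ -1279.4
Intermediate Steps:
a(l) = -4 + l/5
f(r) = -3*r*(-14 + r/5) (f(r) = -3*(-10 + (-4 + r/5))/(0 + (14 - 12)/(r + r)) = -3*(-14 + r/5)/(0 + 2/((2*r))) = -3*(-14 + r/5)/(0 + 2*(1/(2*r))) = -3*(-14 + r/5)/(0 + 1/r) = -3*(-14 + r/5)/(1/r) = -3*(-14 + r/5)*r = -3*r*(-14 + r/5))
(-1991 + f(3*5 + 2)) + 171 = (-1991 + 3*(3*5 + 2)*(70 - (3*5 + 2))/5) + 171 = (-1991 + 3*(15 + 2)*(70 - (15 + 2))/5) + 171 = (-1991 + (⅗)*17*(70 - 1*17)) + 171 = (-1991 + (⅗)*17*(70 - 17)) + 171 = (-1991 + (⅗)*17*53) + 171 = (-1991 + 2703/5) + 171 = -7252/5 + 171 = -6397/5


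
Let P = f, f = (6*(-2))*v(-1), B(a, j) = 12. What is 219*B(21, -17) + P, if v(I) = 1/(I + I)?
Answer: 2634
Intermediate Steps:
v(I) = 1/(2*I)
f = 6 (f = (6*(-2))*((1/2)/(-1)) = -6*(-1) = -12*(-1/2) = 6)
P = 6
219*B(21, -17) + P = 219*12 + 6 = 2628 + 6 = 2634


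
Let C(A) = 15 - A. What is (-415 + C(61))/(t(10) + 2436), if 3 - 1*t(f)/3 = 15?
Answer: -461/2400 ≈ -0.19208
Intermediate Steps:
t(f) = -36 (t(f) = 9 - 3*15 = 9 - 45 = -36)
(-415 + C(61))/(t(10) + 2436) = (-415 + (15 - 1*61))/(-36 + 2436) = (-415 + (15 - 61))/2400 = (-415 - 46)*(1/2400) = -461*1/2400 = -461/2400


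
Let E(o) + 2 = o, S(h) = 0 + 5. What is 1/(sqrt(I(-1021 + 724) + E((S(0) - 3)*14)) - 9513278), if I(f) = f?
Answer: -9513278/90502458305555 - I*sqrt(271)/90502458305555 ≈ -1.0512e-7 - 1.819e-13*I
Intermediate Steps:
S(h) = 5
E(o) = -2 + o
1/(sqrt(I(-1021 + 724) + E((S(0) - 3)*14)) - 9513278) = 1/(sqrt((-1021 + 724) + (-2 + (5 - 3)*14)) - 9513278) = 1/(sqrt(-297 + (-2 + 2*14)) - 9513278) = 1/(sqrt(-297 + (-2 + 28)) - 9513278) = 1/(sqrt(-297 + 26) - 9513278) = 1/(sqrt(-271) - 9513278) = 1/(I*sqrt(271) - 9513278) = 1/(-9513278 + I*sqrt(271))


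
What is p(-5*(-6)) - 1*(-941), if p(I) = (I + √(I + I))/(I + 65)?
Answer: 17885/19 + 2*√15/95 ≈ 941.40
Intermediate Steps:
p(I) = (I + √2*√I)/(65 + I) (p(I) = (I + √(2*I))/(65 + I) = (I + √2*√I)/(65 + I))
p(-5*(-6)) - 1*(-941) = (-5*(-6) + √2*√(-5*(-6)))/(65 - 5*(-6)) - 1*(-941) = (30 + √2*√30)/(65 + 30) + 941 = (30 + 2*√15)/95 + 941 = (6/19 + 2*√15/95) + 941 = 17885/19 + 2*√15/95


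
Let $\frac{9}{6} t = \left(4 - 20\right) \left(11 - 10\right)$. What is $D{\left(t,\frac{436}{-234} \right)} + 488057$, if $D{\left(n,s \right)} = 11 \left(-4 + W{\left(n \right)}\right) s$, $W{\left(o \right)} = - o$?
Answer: $\frac{171260047}{351} \approx 4.8792 \cdot 10^{5}$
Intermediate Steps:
$t = - \frac{32}{3}$ ($t = \frac{2 \left(4 - 20\right) \left(11 - 10\right)}{3} = \frac{2 \left(4 - 20\right) 1}{3} = \frac{2 \left(\left(-16\right) 1\right)}{3} = \frac{2}{3} \left(-16\right) = - \frac{32}{3} \approx -10.667$)
$D{\left(n,s \right)} = 11 s \left(-4 - n\right)$ ($D{\left(n,s \right)} = 11 \left(-4 - n\right) s = 11 s \left(-4 - n\right)$)
$D{\left(t,\frac{436}{-234} \right)} + 488057 = - 11 \frac{436}{-234} \left(4 - \frac{32}{3}\right) + 488057 = \left(-11\right) 436 \left(- \frac{1}{234}\right) \left(- \frac{20}{3}\right) + 488057 = \left(-11\right) \left(- \frac{218}{117}\right) \left(- \frac{20}{3}\right) + 488057 = - \frac{47960}{351} + 488057 = \frac{171260047}{351}$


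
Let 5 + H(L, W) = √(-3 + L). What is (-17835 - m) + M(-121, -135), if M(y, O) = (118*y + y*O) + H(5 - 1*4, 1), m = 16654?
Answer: -32437 + I*√2 ≈ -32437.0 + 1.4142*I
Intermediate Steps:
H(L, W) = -5 + √(-3 + L)
M(y, O) = -5 + 118*y + I*√2 + O*y (M(y, O) = (118*y + y*O) + (-5 + √(-3 + (5 - 1*4))) = (118*y + O*y) + (-5 + √(-3 + (5 - 4))) = (118*y + O*y) + (-5 + √(-3 + 1)) = (118*y + O*y) + (-5 + √(-2)) = (118*y + O*y) + (-5 + I*√2) = -5 + 118*y + I*√2 + O*y)
(-17835 - m) + M(-121, -135) = (-17835 - 1*16654) + (-5 + 118*(-121) + I*√2 - 135*(-121)) = (-17835 - 16654) + (-5 - 14278 + I*√2 + 16335) = -34489 + (2052 + I*√2) = -32437 + I*√2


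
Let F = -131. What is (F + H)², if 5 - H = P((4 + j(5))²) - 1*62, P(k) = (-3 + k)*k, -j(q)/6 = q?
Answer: 207035920144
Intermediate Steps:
j(q) = -6*q
P(k) = k*(-3 + k)
H = -454881 (H = 5 - ((4 - 6*5)²*(-3 + (4 - 6*5)²) - 1*62) = 5 - ((4 - 30)²*(-3 + (4 - 30)²) - 62) = 5 - ((-26)²*(-3 + (-26)²) - 62) = 5 - (676*(-3 + 676) - 62) = 5 - (676*673 - 62) = 5 - (454948 - 62) = 5 - 1*454886 = 5 - 454886 = -454881)
(F + H)² = (-131 - 454881)² = (-455012)² = 207035920144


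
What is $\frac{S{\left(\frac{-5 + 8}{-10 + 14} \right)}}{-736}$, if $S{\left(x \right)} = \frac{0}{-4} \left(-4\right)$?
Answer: $0$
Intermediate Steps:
$S{\left(x \right)} = 0$ ($S{\left(x \right)} = 0 \left(- \frac{1}{4}\right) \left(-4\right) = 0 \left(-4\right) = 0$)
$\frac{S{\left(\frac{-5 + 8}{-10 + 14} \right)}}{-736} = \frac{0}{-736} = 0 \left(- \frac{1}{736}\right) = 0$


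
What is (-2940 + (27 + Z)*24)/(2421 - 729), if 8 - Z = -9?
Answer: -157/141 ≈ -1.1135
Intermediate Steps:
Z = 17 (Z = 8 - 1*(-9) = 8 + 9 = 17)
(-2940 + (27 + Z)*24)/(2421 - 729) = (-2940 + (27 + 17)*24)/(2421 - 729) = (-2940 + 44*24)/1692 = (-2940 + 1056)*(1/1692) = -1884*1/1692 = -157/141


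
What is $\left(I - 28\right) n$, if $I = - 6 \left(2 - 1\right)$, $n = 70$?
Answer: $-2380$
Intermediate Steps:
$I = -6$ ($I = \left(-6\right) 1 = -6$)
$\left(I - 28\right) n = \left(-6 - 28\right) 70 = \left(-34\right) 70 = -2380$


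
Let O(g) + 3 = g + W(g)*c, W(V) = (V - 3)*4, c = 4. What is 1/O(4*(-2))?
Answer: -1/187 ≈ -0.0053476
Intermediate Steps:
W(V) = -12 + 4*V (W(V) = (-3 + V)*4 = -12 + 4*V)
O(g) = -51 + 17*g (O(g) = -3 + (g + (-12 + 4*g)*4) = -3 + (g + (-48 + 16*g)) = -3 + (-48 + 17*g) = -51 + 17*g)
1/O(4*(-2)) = 1/(-51 + 17*(4*(-2))) = 1/(-51 + 17*(-8)) = 1/(-51 - 136) = 1/(-187) = -1/187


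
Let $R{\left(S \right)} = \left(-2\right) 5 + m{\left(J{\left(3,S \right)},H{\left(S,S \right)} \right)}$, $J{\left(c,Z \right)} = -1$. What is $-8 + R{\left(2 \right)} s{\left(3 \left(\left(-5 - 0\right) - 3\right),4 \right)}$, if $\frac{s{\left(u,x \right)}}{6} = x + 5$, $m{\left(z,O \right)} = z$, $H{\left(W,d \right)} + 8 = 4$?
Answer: $-602$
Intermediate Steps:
$H{\left(W,d \right)} = -4$ ($H{\left(W,d \right)} = -8 + 4 = -4$)
$s{\left(u,x \right)} = 30 + 6 x$ ($s{\left(u,x \right)} = 6 \left(x + 5\right) = 6 \left(5 + x\right) = 30 + 6 x$)
$R{\left(S \right)} = -11$ ($R{\left(S \right)} = \left(-2\right) 5 - 1 = -10 - 1 = -11$)
$-8 + R{\left(2 \right)} s{\left(3 \left(\left(-5 - 0\right) - 3\right),4 \right)} = -8 - 11 \left(30 + 6 \cdot 4\right) = -8 - 11 \left(30 + 24\right) = -8 - 594 = -602$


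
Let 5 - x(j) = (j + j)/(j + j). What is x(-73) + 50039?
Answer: 50043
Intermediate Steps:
x(j) = 4 (x(j) = 5 - (j + j)/(j + j) = 5 - 2*j/(2*j) = 5 - 2*j*1/(2*j) = 5 - 1*1 = 5 - 1 = 4)
x(-73) + 50039 = 4 + 50039 = 50043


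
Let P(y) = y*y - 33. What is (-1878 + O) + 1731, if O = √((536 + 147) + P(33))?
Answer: -147 + √1739 ≈ -105.30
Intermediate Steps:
P(y) = -33 + y² (P(y) = y² - 33 = -33 + y²)
O = √1739 (O = √((536 + 147) + (-33 + 33²)) = √(683 + (-33 + 1089)) = √(683 + 1056) = √1739 ≈ 41.701)
(-1878 + O) + 1731 = (-1878 + √1739) + 1731 = -147 + √1739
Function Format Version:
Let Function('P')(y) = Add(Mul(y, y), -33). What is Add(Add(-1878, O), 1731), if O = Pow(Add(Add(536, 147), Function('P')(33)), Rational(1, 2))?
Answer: Add(-147, Pow(1739, Rational(1, 2))) ≈ -105.30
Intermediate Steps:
Function('P')(y) = Add(-33, Pow(y, 2)) (Function('P')(y) = Add(Pow(y, 2), -33) = Add(-33, Pow(y, 2)))
O = Pow(1739, Rational(1, 2)) (O = Pow(Add(Add(536, 147), Add(-33, Pow(33, 2))), Rational(1, 2)) = Pow(Add(683, Add(-33, 1089)), Rational(1, 2)) = Pow(Add(683, 1056), Rational(1, 2)) = Pow(1739, Rational(1, 2)) ≈ 41.701)
Add(Add(-1878, O), 1731) = Add(Add(-1878, Pow(1739, Rational(1, 2))), 1731) = Add(-147, Pow(1739, Rational(1, 2)))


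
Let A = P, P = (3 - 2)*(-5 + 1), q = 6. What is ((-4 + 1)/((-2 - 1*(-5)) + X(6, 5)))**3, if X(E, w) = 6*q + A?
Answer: -27/42875 ≈ -0.00062974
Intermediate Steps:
P = -4 (P = 1*(-4) = -4)
A = -4
X(E, w) = 32 (X(E, w) = 6*6 - 4 = 36 - 4 = 32)
((-4 + 1)/((-2 - 1*(-5)) + X(6, 5)))**3 = ((-4 + 1)/((-2 - 1*(-5)) + 32))**3 = (-3/((-2 + 5) + 32))**3 = (-3/(3 + 32))**3 = (-3/35)**3 = -27/42875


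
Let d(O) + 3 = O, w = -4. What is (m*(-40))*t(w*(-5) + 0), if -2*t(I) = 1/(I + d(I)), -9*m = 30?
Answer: -200/111 ≈ -1.8018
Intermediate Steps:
d(O) = -3 + O
m = -10/3 (m = -⅑*30 = -10/3 ≈ -3.3333)
t(I) = -1/(2*(-3 + 2*I)) (t(I) = -1/(2*(I + (-3 + I))) = -1/(2*(-3 + 2*I)))
(m*(-40))*t(w*(-5) + 0) = (-10/3*(-40))*(-1/(-6 + 4*(-4*(-5) + 0))) = 400*(-1/(-6 + 4*(20 + 0)))/3 = 400*(-1/(-6 + 4*20))/3 = 400*(-1/(-6 + 80))/3 = 400*(-1/74)/3 = 400*(-1*1/74)/3 = (400/3)*(-1/74) = -200/111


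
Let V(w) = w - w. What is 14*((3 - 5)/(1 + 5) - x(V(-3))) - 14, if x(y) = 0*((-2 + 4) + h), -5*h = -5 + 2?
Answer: -56/3 ≈ -18.667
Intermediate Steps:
h = ⅗ (h = -(-5 + 2)/5 = -⅕*(-3) = ⅗ ≈ 0.60000)
V(w) = 0
x(y) = 0 (x(y) = 0*((-2 + 4) + ⅗) = 0*(2 + ⅗) = 0*(13/5) = 0)
14*((3 - 5)/(1 + 5) - x(V(-3))) - 14 = 14*((3 - 5)/(1 + 5) - 1*0) - 14 = 14*(-2/6 + 0) - 14 = 14*(-2*⅙ + 0) - 14 = 14*(-⅓ + 0) - 14 = 14*(-⅓) - 14 = -14/3 - 14 = -56/3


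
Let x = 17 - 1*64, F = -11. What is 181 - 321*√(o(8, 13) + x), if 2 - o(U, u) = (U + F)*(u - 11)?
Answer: 181 - 321*I*√39 ≈ 181.0 - 2004.6*I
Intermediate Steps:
o(U, u) = 2 - (-11 + U)*(-11 + u) (o(U, u) = 2 - (U - 11)*(u - 11) = 2 - (-11 + U)*(-11 + u))
x = -47 (x = 17 - 64 = -47)
181 - 321*√(o(8, 13) + x) = 181 - 321*√((-119 + 11*8 + 11*13 - 1*8*13) - 47) = 181 - 321*√((-119 + 88 + 143 - 104) - 47) = 181 - 321*√(8 - 47) = 181 - 321*I*√39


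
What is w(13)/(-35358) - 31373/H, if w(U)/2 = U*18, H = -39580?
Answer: 181793849/233244940 ≈ 0.77941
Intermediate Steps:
w(U) = 36*U (w(U) = 2*(U*18) = 2*(18*U) = 36*U)
w(13)/(-35358) - 31373/H = (36*13)/(-35358) - 31373/(-39580) = 468*(-1/35358) - 31373*(-1/39580) = -78/5893 + 31373/39580 = 181793849/233244940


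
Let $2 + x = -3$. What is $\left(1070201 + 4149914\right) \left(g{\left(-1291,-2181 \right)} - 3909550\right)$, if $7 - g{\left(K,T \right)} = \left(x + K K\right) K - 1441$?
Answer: $11211609598700610$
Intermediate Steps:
$x = -5$ ($x = -2 - 3 = -5$)
$g{\left(K,T \right)} = 1448 - K \left(-5 + K^{2}\right)$ ($g{\left(K,T \right)} = 7 - \left(\left(-5 + K K\right) K - 1441\right) = 7 - \left(\left(-5 + K^{2}\right) K - 1441\right) = 7 - \left(K \left(-5 + K^{2}\right) - 1441\right) = 7 - \left(-1441 + K \left(-5 + K^{2}\right)\right) = 1448 - K \left(-5 + K^{2}\right)$)
$\left(1070201 + 4149914\right) \left(g{\left(-1291,-2181 \right)} - 3909550\right) = \left(1070201 + 4149914\right) \left(\left(1448 - \left(-1291\right)^{3} + 5 \left(-1291\right)\right) - 3909550\right) = 5220115 \left(\left(1448 - -2151685171 - 6455\right) - 3909550\right) = 5220115 \left(\left(1448 + 2151685171 - 6455\right) - 3909550\right) = 5220115 \left(2151680164 - 3909550\right) = 5220115 \cdot 2147770614 = 11211609598700610$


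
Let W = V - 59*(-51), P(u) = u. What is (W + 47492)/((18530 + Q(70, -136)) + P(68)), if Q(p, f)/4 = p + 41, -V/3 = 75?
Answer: 25138/9521 ≈ 2.6403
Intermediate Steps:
V = -225 (V = -3*75 = -225)
Q(p, f) = 164 + 4*p (Q(p, f) = 4*(p + 41) = 4*(41 + p) = 164 + 4*p)
W = 2784 (W = -225 - 59*(-51) = -225 + 3009 = 2784)
(W + 47492)/((18530 + Q(70, -136)) + P(68)) = (2784 + 47492)/((18530 + (164 + 4*70)) + 68) = 50276/((18530 + (164 + 280)) + 68) = 50276/((18530 + 444) + 68) = 50276/(18974 + 68) = 50276/19042 = 50276*(1/19042) = 25138/9521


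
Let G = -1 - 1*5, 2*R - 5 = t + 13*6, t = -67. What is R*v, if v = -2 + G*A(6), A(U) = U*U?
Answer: -1744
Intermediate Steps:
A(U) = U**2
R = 8 (R = 5/2 + (-67 + 13*6)/2 = 5/2 + (-67 + 78)/2 = 5/2 + (1/2)*11 = 5/2 + 11/2 = 8)
G = -6 (G = -1 - 5 = -6)
v = -218 (v = -2 - 6*6**2 = -2 - 6*36 = -2 - 216 = -218)
R*v = 8*(-218) = -1744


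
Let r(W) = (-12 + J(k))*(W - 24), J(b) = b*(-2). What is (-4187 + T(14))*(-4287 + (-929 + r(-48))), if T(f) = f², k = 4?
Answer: 15070016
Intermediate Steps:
J(b) = -2*b
r(W) = 480 - 20*W (r(W) = (-12 - 2*4)*(W - 24) = (-12 - 8)*(-24 + W) = -20*(-24 + W) = 480 - 20*W)
(-4187 + T(14))*(-4287 + (-929 + r(-48))) = (-4187 + 14²)*(-4287 + (-929 + (480 - 20*(-48)))) = (-4187 + 196)*(-4287 + (-929 + (480 + 960))) = -3991*(-4287 + (-929 + 1440)) = -3991*(-4287 + 511) = -3991*(-3776) = 15070016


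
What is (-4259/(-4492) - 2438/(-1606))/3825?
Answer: 355829/551882628 ≈ 0.00064475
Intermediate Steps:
(-4259/(-4492) - 2438/(-1606))/3825 = (-4259*(-1/4492) - 2438*(-1/1606))*(1/3825) = (4259/4492 + 1219/803)*(1/3825) = (8895725/3607076)*(1/3825) = 355829/551882628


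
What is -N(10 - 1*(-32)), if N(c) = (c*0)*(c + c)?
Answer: 0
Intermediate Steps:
N(c) = 0 (N(c) = 0*(2*c) = 0)
-N(10 - 1*(-32)) = -1*0 = 0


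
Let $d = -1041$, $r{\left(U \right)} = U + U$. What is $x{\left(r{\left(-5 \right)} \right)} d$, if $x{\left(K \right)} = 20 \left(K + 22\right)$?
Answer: $-249840$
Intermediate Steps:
$r{\left(U \right)} = 2 U$
$x{\left(K \right)} = 440 + 20 K$ ($x{\left(K \right)} = 20 \left(22 + K\right) = 440 + 20 K$)
$x{\left(r{\left(-5 \right)} \right)} d = \left(440 + 20 \cdot 2 \left(-5\right)\right) \left(-1041\right) = \left(440 + 20 \left(-10\right)\right) \left(-1041\right) = \left(440 - 200\right) \left(-1041\right) = 240 \left(-1041\right) = -249840$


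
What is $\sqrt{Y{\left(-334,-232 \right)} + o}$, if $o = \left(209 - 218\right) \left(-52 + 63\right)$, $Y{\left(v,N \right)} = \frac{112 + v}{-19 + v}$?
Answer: $\frac{5 i \sqrt{490317}}{353} \approx 9.9182 i$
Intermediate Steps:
$Y{\left(v,N \right)} = \frac{112 + v}{-19 + v}$
$o = -99$ ($o = \left(-9\right) 11 = -99$)
$\sqrt{Y{\left(-334,-232 \right)} + o} = \sqrt{\frac{112 - 334}{-19 - 334} - 99} = \sqrt{\frac{1}{-353} \left(-222\right) - 99} = \sqrt{\left(- \frac{1}{353}\right) \left(-222\right) - 99} = \sqrt{\frac{222}{353} - 99} = \sqrt{- \frac{34725}{353}} = \frac{5 i \sqrt{490317}}{353}$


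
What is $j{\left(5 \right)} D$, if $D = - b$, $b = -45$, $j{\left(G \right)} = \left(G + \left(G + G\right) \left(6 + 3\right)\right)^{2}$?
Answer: $406125$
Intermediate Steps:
$j{\left(G \right)} = 361 G^{2}$ ($j{\left(G \right)} = \left(G + 2 G 9\right)^{2} = \left(G + 18 G\right)^{2} = \left(19 G\right)^{2} = 361 G^{2}$)
$D = 45$ ($D = \left(-1\right) \left(-45\right) = 45$)
$j{\left(5 \right)} D = 361 \cdot 5^{2} \cdot 45 = 361 \cdot 25 \cdot 45 = 9025 \cdot 45 = 406125$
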